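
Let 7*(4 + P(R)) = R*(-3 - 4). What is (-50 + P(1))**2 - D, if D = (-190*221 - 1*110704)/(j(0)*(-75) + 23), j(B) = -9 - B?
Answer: 1132072/349 ≈ 3243.8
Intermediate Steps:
P(R) = -4 - R (P(R) = -4 + (R*(-3 - 4))/7 = -4 + (R*(-7))/7 = -4 + (-7*R)/7 = -4 - R)
D = -76347/349 (D = (-190*221 - 1*110704)/((-9 - 1*0)*(-75) + 23) = (-41990 - 110704)/((-9 + 0)*(-75) + 23) = -152694/(-9*(-75) + 23) = -152694/(675 + 23) = -152694/698 = -152694*1/698 = -76347/349 ≈ -218.76)
(-50 + P(1))**2 - D = (-50 + (-4 - 1*1))**2 - 1*(-76347/349) = (-50 + (-4 - 1))**2 + 76347/349 = (-50 - 5)**2 + 76347/349 = (-55)**2 + 76347/349 = 3025 + 76347/349 = 1132072/349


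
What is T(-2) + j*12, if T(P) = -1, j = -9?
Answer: -109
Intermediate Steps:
T(-2) + j*12 = -1 - 9*12 = -1 - 108 = -109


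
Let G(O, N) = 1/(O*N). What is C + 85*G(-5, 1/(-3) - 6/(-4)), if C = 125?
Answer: 773/7 ≈ 110.43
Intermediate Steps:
G(O, N) = 1/(N*O)
C + 85*G(-5, 1/(-3) - 6/(-4)) = 125 + 85*(1/((1/(-3) - 6/(-4))*(-5))) = 125 + 85*(-⅕/(1*(-⅓) - 6*(-¼))) = 125 + 85*(-⅕/(-⅓ + 3/2)) = 125 + 85*(-⅕/(7/6)) = 125 + 85*((6/7)*(-⅕)) = 125 + 85*(-6/35) = 125 - 102/7 = 773/7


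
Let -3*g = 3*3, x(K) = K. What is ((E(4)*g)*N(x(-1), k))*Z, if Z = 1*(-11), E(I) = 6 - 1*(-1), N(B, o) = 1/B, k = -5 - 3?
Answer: -231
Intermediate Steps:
k = -8
g = -3 ≈ -3.0000
E(I) = 7 (E(I) = 6 + 1 = 7)
Z = -11
((E(4)*g)*N(x(-1), k))*Z = ((7*(-3))/(-1))*(-11) = -21*(-1)*(-11) = 21*(-11) = -231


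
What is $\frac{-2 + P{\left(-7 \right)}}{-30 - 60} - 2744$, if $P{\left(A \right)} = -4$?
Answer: $- \frac{41159}{15} \approx -2743.9$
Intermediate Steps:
$\frac{-2 + P{\left(-7 \right)}}{-30 - 60} - 2744 = \frac{-2 - 4}{-30 - 60} - 2744 = - \frac{6}{-30 - 60} - 2744 = - \frac{6}{-90} - 2744 = \left(-6\right) \left(- \frac{1}{90}\right) - 2744 = \frac{1}{15} - 2744 = - \frac{41159}{15}$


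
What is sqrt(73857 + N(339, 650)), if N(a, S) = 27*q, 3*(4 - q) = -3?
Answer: 2*sqrt(18498) ≈ 272.01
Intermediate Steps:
q = 5 (q = 4 - 1/3*(-3) = 4 + 1 = 5)
N(a, S) = 135 (N(a, S) = 27*5 = 135)
sqrt(73857 + N(339, 650)) = sqrt(73857 + 135) = sqrt(73992) = 2*sqrt(18498)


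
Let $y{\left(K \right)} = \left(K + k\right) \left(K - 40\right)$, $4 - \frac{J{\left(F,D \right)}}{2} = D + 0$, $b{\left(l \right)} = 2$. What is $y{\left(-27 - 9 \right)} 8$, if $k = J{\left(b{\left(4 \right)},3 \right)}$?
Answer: $20672$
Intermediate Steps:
$J{\left(F,D \right)} = 8 - 2 D$ ($J{\left(F,D \right)} = 8 - 2 \left(D + 0\right) = 8 - 2 D$)
$k = 2$ ($k = 8 - 6 = 2$)
$y{\left(K \right)} = \left(-40 + K\right) \left(2 + K\right)$ ($y{\left(K \right)} = \left(K + 2\right) \left(K - 40\right) = \left(2 + K\right) \left(-40 + K\right) = \left(-40 + K\right) \left(2 + K\right)$)
$y{\left(-27 - 9 \right)} 8 = \left(-80 + \left(-27 - 9\right)^{2} - 38 \left(-27 - 9\right)\right) 8 = \left(-80 + \left(-36\right)^{2} - -1368\right) 8 = \left(-80 + 1296 + 1368\right) 8 = 2584 \cdot 8 = 20672$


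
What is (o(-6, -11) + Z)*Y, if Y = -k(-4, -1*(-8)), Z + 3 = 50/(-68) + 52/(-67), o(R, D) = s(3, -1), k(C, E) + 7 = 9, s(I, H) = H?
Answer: 12555/1139 ≈ 11.023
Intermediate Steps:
k(C, E) = 2 (k(C, E) = -7 + 9 = 2)
o(R, D) = -1
Z = -10277/2278 (Z = -3 + (50/(-68) + 52/(-67)) = -3 + (50*(-1/68) + 52*(-1/67)) = -3 + (-25/34 - 52/67) = -3 - 3443/2278 = -10277/2278 ≈ -4.5114)
Y = -2 (Y = -1*2 = -2)
(o(-6, -11) + Z)*Y = (-1 - 10277/2278)*(-2) = -12555/2278*(-2) = 12555/1139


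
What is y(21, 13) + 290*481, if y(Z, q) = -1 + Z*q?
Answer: 139762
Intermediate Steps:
y(21, 13) + 290*481 = (-1 + 21*13) + 290*481 = (-1 + 273) + 139490 = 272 + 139490 = 139762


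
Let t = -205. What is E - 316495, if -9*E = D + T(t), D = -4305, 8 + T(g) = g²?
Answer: -2886167/9 ≈ -3.2069e+5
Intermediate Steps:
T(g) = -8 + g²
E = -37712/9 (E = -(-4305 + (-8 + (-205)²))/9 = -(-4305 + (-8 + 42025))/9 = -(-4305 + 42017)/9 = -⅑*37712 = -37712/9 ≈ -4190.2)
E - 316495 = -37712/9 - 316495 = -2886167/9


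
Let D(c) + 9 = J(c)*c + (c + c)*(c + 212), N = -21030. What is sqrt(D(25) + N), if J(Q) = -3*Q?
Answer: 2*I*sqrt(2766) ≈ 105.19*I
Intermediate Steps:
D(c) = -9 - 3*c**2 + 2*c*(212 + c) (D(c) = -9 + ((-3*c)*c + (c + c)*(c + 212)) = -9 + (-3*c**2 + (2*c)*(212 + c)) = -9 + (-3*c**2 + 2*c*(212 + c)) = -9 - 3*c**2 + 2*c*(212 + c))
sqrt(D(25) + N) = sqrt((-9 - 1*25**2 + 424*25) - 21030) = sqrt((-9 - 1*625 + 10600) - 21030) = sqrt((-9 - 625 + 10600) - 21030) = sqrt(9966 - 21030) = sqrt(-11064) = 2*I*sqrt(2766)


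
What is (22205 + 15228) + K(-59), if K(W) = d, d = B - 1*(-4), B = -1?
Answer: 37436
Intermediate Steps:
d = 3 (d = -1 - 1*(-4) = -1 + 4 = 3)
K(W) = 3
(22205 + 15228) + K(-59) = (22205 + 15228) + 3 = 37433 + 3 = 37436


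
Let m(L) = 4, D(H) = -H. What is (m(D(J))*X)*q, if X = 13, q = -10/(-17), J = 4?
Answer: 520/17 ≈ 30.588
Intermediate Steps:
q = 10/17 (q = -10*(-1/17) = 10/17 ≈ 0.58823)
(m(D(J))*X)*q = (4*13)*(10/17) = 52*(10/17) = 520/17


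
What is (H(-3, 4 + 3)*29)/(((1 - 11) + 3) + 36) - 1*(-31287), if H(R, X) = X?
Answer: 31294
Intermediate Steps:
(H(-3, 4 + 3)*29)/(((1 - 11) + 3) + 36) - 1*(-31287) = ((4 + 3)*29)/(((1 - 11) + 3) + 36) - 1*(-31287) = (7*29)/((-10 + 3) + 36) + 31287 = 203/(-7 + 36) + 31287 = 203/29 + 31287 = 203*(1/29) + 31287 = 7 + 31287 = 31294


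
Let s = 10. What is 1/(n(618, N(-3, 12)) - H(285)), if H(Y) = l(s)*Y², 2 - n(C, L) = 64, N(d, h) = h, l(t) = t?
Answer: -1/812312 ≈ -1.2311e-6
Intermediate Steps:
n(C, L) = -62 (n(C, L) = 2 - 1*64 = 2 - 64 = -62)
H(Y) = 10*Y²
1/(n(618, N(-3, 12)) - H(285)) = 1/(-62 - 10*285²) = 1/(-62 - 10*81225) = 1/(-62 - 1*812250) = 1/(-62 - 812250) = 1/(-812312) = -1/812312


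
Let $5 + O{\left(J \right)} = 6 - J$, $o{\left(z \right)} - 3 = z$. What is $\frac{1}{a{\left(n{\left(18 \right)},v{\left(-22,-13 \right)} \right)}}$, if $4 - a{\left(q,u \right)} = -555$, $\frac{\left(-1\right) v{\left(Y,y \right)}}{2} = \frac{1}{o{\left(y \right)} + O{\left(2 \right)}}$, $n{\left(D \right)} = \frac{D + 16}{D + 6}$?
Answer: $\frac{1}{559} \approx 0.0017889$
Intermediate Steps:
$n{\left(D \right)} = \frac{16 + D}{6 + D}$
$o{\left(z \right)} = 3 + z$
$O{\left(J \right)} = 1 - J$ ($O{\left(J \right)} = -5 - \left(-6 + J\right) = 1 - J$)
$v{\left(Y,y \right)} = - \frac{2}{2 + y}$ ($v{\left(Y,y \right)} = - \frac{2}{\left(3 + y\right) + \left(1 - 2\right)} = - \frac{2}{\left(3 + y\right) - 1} = - \frac{2}{2 + y}$)
$a{\left(q,u \right)} = 559$ ($a{\left(q,u \right)} = 4 - -555 = 4 + 555 = 559$)
$\frac{1}{a{\left(n{\left(18 \right)},v{\left(-22,-13 \right)} \right)}} = \frac{1}{559}$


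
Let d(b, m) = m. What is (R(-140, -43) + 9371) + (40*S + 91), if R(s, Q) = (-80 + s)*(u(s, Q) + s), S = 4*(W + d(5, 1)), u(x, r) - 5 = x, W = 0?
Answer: 70122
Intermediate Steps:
u(x, r) = 5 + x
S = 4 (S = 4*(0 + 1) = 4*1 = 4)
R(s, Q) = (-80 + s)*(5 + 2*s) (R(s, Q) = (-80 + s)*((5 + s) + s) = (-80 + s)*(5 + 2*s))
(R(-140, -43) + 9371) + (40*S + 91) = ((-400 - 155*(-140) + 2*(-140)**2) + 9371) + (40*4 + 91) = ((-400 + 21700 + 2*19600) + 9371) + (160 + 91) = ((-400 + 21700 + 39200) + 9371) + 251 = (60500 + 9371) + 251 = 69871 + 251 = 70122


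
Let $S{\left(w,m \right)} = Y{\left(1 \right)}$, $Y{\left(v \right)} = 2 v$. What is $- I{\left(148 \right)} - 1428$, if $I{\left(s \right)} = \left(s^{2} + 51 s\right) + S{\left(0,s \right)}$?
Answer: $-30882$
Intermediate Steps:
$S{\left(w,m \right)} = 2$ ($S{\left(w,m \right)} = 2 \cdot 1 = 2$)
$I{\left(s \right)} = 2 + s^{2} + 51 s$ ($I{\left(s \right)} = \left(s^{2} + 51 s\right) + 2 = 2 + s^{2} + 51 s$)
$- I{\left(148 \right)} - 1428 = - (2 + 148^{2} + 51 \cdot 148) - 1428 = - (2 + 21904 + 7548) - 1428 = \left(-1\right) 29454 - 1428 = -29454 - 1428 = -30882$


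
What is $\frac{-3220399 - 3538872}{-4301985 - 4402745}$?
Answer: $\frac{6759271}{8704730} \approx 0.77651$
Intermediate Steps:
$\frac{-3220399 - 3538872}{-4301985 - 4402745} = - \frac{6759271}{-8704730} = \left(-6759271\right) \left(- \frac{1}{8704730}\right) = \frac{6759271}{8704730}$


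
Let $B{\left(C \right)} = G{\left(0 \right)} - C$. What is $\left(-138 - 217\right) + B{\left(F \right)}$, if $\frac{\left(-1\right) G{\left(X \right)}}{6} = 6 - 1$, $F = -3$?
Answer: $-382$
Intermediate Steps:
$G{\left(X \right)} = -30$ ($G{\left(X \right)} = - 6 \left(6 - 1\right) = \left(-6\right) 5 = -30$)
$B{\left(C \right)} = -30 - C$
$\left(-138 - 217\right) + B{\left(F \right)} = \left(-138 - 217\right) - 27 = -355 + \left(-30 + 3\right) = -355 - 27 = -382$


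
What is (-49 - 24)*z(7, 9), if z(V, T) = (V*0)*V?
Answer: 0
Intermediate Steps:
z(V, T) = 0 (z(V, T) = 0*V = 0)
(-49 - 24)*z(7, 9) = (-49 - 24)*0 = -73*0 = 0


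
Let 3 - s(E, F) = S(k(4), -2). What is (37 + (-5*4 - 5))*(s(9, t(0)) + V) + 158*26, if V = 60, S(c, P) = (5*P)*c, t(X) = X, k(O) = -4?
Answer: 4384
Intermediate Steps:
S(c, P) = 5*P*c
s(E, F) = -37 (s(E, F) = 3 - 5*(-2)*(-4) = 3 - 1*40 = 3 - 40 = -37)
(37 + (-5*4 - 5))*(s(9, t(0)) + V) + 158*26 = (37 + (-5*4 - 5))*(-37 + 60) + 158*26 = (37 + (-20 - 5))*23 + 4108 = (37 - 25)*23 + 4108 = 12*23 + 4108 = 276 + 4108 = 4384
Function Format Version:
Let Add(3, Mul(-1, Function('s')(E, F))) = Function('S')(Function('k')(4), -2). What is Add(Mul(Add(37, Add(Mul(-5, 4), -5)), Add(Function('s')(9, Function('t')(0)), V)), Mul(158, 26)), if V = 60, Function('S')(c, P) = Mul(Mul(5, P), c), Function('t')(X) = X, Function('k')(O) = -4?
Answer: 4384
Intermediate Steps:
Function('S')(c, P) = Mul(5, P, c)
Function('s')(E, F) = -37 (Function('s')(E, F) = Add(3, Mul(-1, Mul(5, -2, -4))) = Add(3, Mul(-1, 40)) = Add(3, -40) = -37)
Add(Mul(Add(37, Add(Mul(-5, 4), -5)), Add(Function('s')(9, Function('t')(0)), V)), Mul(158, 26)) = Add(Mul(Add(37, Add(Mul(-5, 4), -5)), Add(-37, 60)), Mul(158, 26)) = Add(Mul(Add(37, Add(-20, -5)), 23), 4108) = Add(Mul(Add(37, -25), 23), 4108) = Add(Mul(12, 23), 4108) = Add(276, 4108) = 4384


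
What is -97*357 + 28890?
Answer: -5739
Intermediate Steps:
-97*357 + 28890 = -34629 + 28890 = -5739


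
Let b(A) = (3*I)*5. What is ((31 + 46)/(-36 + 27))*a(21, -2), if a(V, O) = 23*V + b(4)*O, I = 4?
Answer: -9317/3 ≈ -3105.7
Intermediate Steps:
b(A) = 60 (b(A) = (3*4)*5 = 12*5 = 60)
a(V, O) = 23*V + 60*O
((31 + 46)/(-36 + 27))*a(21, -2) = ((31 + 46)/(-36 + 27))*(23*21 + 60*(-2)) = (77/(-9))*(483 - 120) = (77*(-⅑))*363 = -77/9*363 = -9317/3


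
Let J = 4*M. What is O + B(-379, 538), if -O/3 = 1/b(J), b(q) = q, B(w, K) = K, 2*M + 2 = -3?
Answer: 5383/10 ≈ 538.30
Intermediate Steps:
M = -5/2 (M = -1 + (1/2)*(-3) = -1 - 3/2 = -5/2 ≈ -2.5000)
J = -10 (J = 4*(-5/2) = -10)
O = 3/10 (O = -3/(-10) = -3*(-1/10) = 3/10 ≈ 0.30000)
O + B(-379, 538) = 3/10 + 538 = 5383/10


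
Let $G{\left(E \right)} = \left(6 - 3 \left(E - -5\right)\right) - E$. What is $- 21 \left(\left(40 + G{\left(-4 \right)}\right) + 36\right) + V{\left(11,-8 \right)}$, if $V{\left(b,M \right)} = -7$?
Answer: $-1750$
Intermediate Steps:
$G{\left(E \right)} = -9 - 4 E$ ($G{\left(E \right)} = \left(6 - 3 \left(E + 5\right)\right) - E = \left(6 - 3 \left(5 + E\right)\right) - E = \left(6 - \left(15 + 3 E\right)\right) - E = \left(-9 - 3 E\right) - E = -9 - 4 E$)
$- 21 \left(\left(40 + G{\left(-4 \right)}\right) + 36\right) + V{\left(11,-8 \right)} = - 21 \left(\left(40 - -7\right) + 36\right) - 7 = - 21 \left(\left(40 + \left(-9 + 16\right)\right) + 36\right) - 7 = - 21 \left(\left(40 + 7\right) + 36\right) - 7 = - 21 \left(47 + 36\right) - 7 = \left(-21\right) 83 - 7 = -1743 - 7 = -1750$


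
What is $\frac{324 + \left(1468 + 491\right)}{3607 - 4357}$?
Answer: $- \frac{761}{250} \approx -3.044$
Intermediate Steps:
$\frac{324 + \left(1468 + 491\right)}{3607 - 4357} = \frac{324 + 1959}{-750} = 2283 \left(- \frac{1}{750}\right) = - \frac{761}{250}$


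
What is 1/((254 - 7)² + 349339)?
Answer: 1/410348 ≈ 2.4370e-6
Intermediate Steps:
1/((254 - 7)² + 349339) = 1/(247² + 349339) = 1/(61009 + 349339) = 1/410348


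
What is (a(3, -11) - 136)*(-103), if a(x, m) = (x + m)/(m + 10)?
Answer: 13184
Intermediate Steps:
a(x, m) = (m + x)/(10 + m)
(a(3, -11) - 136)*(-103) = ((-11 + 3)/(10 - 11) - 136)*(-103) = (-8/(-1) - 136)*(-103) = (-1*(-8) - 136)*(-103) = (8 - 136)*(-103) = -128*(-103) = 13184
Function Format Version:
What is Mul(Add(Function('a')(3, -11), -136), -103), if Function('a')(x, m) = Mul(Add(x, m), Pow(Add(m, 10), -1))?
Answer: 13184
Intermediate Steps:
Function('a')(x, m) = Mul(Pow(Add(10, m), -1), Add(m, x)) (Function('a')(x, m) = Mul(Add(m, x), Pow(Add(10, m), -1)) = Mul(Pow(Add(10, m), -1), Add(m, x)))
Mul(Add(Function('a')(3, -11), -136), -103) = Mul(Add(Mul(Pow(Add(10, -11), -1), Add(-11, 3)), -136), -103) = Mul(Add(Mul(Pow(-1, -1), -8), -136), -103) = Mul(Add(Mul(-1, -8), -136), -103) = Mul(Add(8, -136), -103) = Mul(-128, -103) = 13184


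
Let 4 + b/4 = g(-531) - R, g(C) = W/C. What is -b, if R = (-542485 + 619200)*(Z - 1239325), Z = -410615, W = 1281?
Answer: -89615204142260/177 ≈ -5.0630e+11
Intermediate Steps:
g(C) = 1281/C
R = -126575147100 (R = (-542485 + 619200)*(-410615 - 1239325) = 76715*(-1649940) = -126575147100)
b = 89615204142260/177 (b = -16 + 4*(1281/(-531) - 1*(-126575147100)) = -16 + 4*(1281*(-1/531) + 126575147100) = -16 + 4*(-427/177 + 126575147100) = -16 + 4*(22403801036273/177) = -16 + 89615204145092/177 = 89615204142260/177 ≈ 5.0630e+11)
-b = -1*89615204142260/177 = -89615204142260/177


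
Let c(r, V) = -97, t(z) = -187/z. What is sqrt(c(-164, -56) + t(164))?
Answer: I*sqrt(659895)/82 ≈ 9.9066*I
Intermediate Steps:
sqrt(c(-164, -56) + t(164)) = sqrt(-97 - 187/164) = sqrt(-16095/164) = I*sqrt(659895)/82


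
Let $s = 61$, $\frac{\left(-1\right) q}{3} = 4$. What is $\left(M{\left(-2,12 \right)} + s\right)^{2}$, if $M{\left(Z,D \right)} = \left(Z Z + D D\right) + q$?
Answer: $38809$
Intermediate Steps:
$q = -12$ ($q = \left(-3\right) 4 = -12$)
$M{\left(Z,D \right)} = -12 + D^{2} + Z^{2}$ ($M{\left(Z,D \right)} = \left(Z Z + D D\right) - 12 = \left(Z^{2} + D^{2}\right) - 12 = \left(D^{2} + Z^{2}\right) - 12 = -12 + D^{2} + Z^{2}$)
$\left(M{\left(-2,12 \right)} + s\right)^{2} = \left(\left(-12 + 12^{2} + \left(-2\right)^{2}\right) + 61\right)^{2} = \left(\left(-12 + 144 + 4\right) + 61\right)^{2} = \left(136 + 61\right)^{2} = 197^{2} = 38809$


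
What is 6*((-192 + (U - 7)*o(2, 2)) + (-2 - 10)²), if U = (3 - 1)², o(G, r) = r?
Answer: -324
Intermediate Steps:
U = 4 (U = 2² = 4)
6*((-192 + (U - 7)*o(2, 2)) + (-2 - 10)²) = 6*((-192 + (4 - 7)*2) + (-2 - 10)²) = 6*((-192 - 3*2) + (-12)²) = 6*((-192 - 6) + 144) = 6*(-198 + 144) = 6*(-54) = -324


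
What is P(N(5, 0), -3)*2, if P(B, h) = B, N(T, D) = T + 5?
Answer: 20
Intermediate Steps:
N(T, D) = 5 + T
P(N(5, 0), -3)*2 = (5 + 5)*2 = 10*2 = 20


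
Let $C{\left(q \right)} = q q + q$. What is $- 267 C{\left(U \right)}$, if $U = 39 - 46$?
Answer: $-11214$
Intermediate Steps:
$U = -7$ ($U = 39 - 46 = -7$)
$C{\left(q \right)} = q + q^{2}$ ($C{\left(q \right)} = q^{2} + q = q + q^{2}$)
$- 267 C{\left(U \right)} = - 267 \left(- 7 \left(1 - 7\right)\right) = - 267 \left(\left(-7\right) \left(-6\right)\right) = \left(-267\right) 42 = -11214$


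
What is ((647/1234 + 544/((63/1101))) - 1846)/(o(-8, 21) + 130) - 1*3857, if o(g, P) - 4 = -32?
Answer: -9996388421/2643228 ≈ -3781.9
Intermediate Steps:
o(g, P) = -28 (o(g, P) = 4 - 32 = -28)
((647/1234 + 544/((63/1101))) - 1846)/(o(-8, 21) + 130) - 1*3857 = ((647/1234 + 544/((63/1101))) - 1846)/(-28 + 130) - 1*3857 = ((647*(1/1234) + 544/((63*(1/1101)))) - 1846)/102 - 3857 = ((647/1234 + 544/(21/367)) - 1846)*(1/102) - 3857 = ((647/1234 + 544*(367/21)) - 1846)*(1/102) - 3857 = ((647/1234 + 199648/21) - 1846)*(1/102) - 3857 = (246379219/25914 - 1846)*(1/102) - 3857 = (198541975/25914)*(1/102) - 3857 = 198541975/2643228 - 3857 = -9996388421/2643228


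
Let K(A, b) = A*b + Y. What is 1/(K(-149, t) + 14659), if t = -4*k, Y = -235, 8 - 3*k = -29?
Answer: 3/65324 ≈ 4.5925e-5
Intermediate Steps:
k = 37/3 (k = 8/3 - ⅓*(-29) = 8/3 + 29/3 = 37/3 ≈ 12.333)
t = -148/3 (t = -4*37/3 = -148/3 ≈ -49.333)
K(A, b) = -235 + A*b (K(A, b) = A*b - 235 = -235 + A*b)
1/(K(-149, t) + 14659) = 1/((-235 - 149*(-148/3)) + 14659) = 1/((-235 + 22052/3) + 14659) = 1/(21347/3 + 14659) = 1/(65324/3) = 3/65324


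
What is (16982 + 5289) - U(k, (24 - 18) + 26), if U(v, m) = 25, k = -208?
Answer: 22246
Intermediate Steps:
(16982 + 5289) - U(k, (24 - 18) + 26) = (16982 + 5289) - 1*25 = 22271 - 25 = 22246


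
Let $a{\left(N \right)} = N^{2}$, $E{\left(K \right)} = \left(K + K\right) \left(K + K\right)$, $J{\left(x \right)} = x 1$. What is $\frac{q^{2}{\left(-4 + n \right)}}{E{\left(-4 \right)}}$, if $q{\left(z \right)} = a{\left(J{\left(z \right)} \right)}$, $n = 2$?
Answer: $\frac{1}{4} \approx 0.25$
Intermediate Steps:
$J{\left(x \right)} = x$
$E{\left(K \right)} = 4 K^{2}$ ($E{\left(K \right)} = 2 K 2 K = 4 K^{2}$)
$q{\left(z \right)} = z^{2}$
$\frac{q^{2}{\left(-4 + n \right)}}{E{\left(-4 \right)}} = \frac{\left(\left(-4 + 2\right)^{2}\right)^{2}}{4 \left(-4\right)^{2}} = \frac{\left(\left(-2\right)^{2}\right)^{2}}{4 \cdot 16} = \frac{4^{2}}{64} = 16 \cdot \frac{1}{64} = \frac{1}{4}$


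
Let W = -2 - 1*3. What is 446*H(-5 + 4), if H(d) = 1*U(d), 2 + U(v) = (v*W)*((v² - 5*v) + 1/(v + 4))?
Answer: 39694/3 ≈ 13231.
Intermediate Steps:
W = -5 (W = -2 - 3 = -5)
U(v) = -2 - 5*v*(v² + 1/(4 + v) - 5*v) (U(v) = -2 + (v*(-5))*((v² - 5*v) + 1/(v + 4)) = -2 + (-5*v)*((v² - 5*v) + 1/(4 + v)) = -2 + (-5*v)*(v² + 1/(4 + v) - 5*v) = -2 - 5*v*(v² + 1/(4 + v) - 5*v))
H(d) = (-8 - 7*d - 5*d⁴ + 5*d³ + 100*d²)/(4 + d) (H(d) = 1*((-8 - 7*d - 5*d⁴ + 5*d³ + 100*d²)/(4 + d)) = (-8 - 7*d - 5*d⁴ + 5*d³ + 100*d²)/(4 + d))
446*H(-5 + 4) = 446*((-8 - 7*(-5 + 4) - 5*(-5 + 4)⁴ + 5*(-5 + 4)³ + 100*(-5 + 4)²)/(4 + (-5 + 4))) = 446*((-8 - 7*(-1) - 5*(-1)⁴ + 5*(-1)³ + 100*(-1)²)/(4 - 1)) = 446*((-8 + 7 - 5*1 + 5*(-1) + 100*1)/3) = 446*((-8 + 7 - 5 - 5 + 100)/3) = 446*((⅓)*89) = 446*(89/3) = 39694/3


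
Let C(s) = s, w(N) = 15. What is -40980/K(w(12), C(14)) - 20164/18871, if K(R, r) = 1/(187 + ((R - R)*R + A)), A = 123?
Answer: -239733429964/18871 ≈ -1.2704e+7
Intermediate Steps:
K(R, r) = 1/310 (K(R, r) = 1/(187 + ((R - R)*R + 123)) = 1/(187 + (0*R + 123)) = 1/(187 + (0 + 123)) = 1/(187 + 123) = 1/310)
-40980/K(w(12), C(14)) - 20164/18871 = -40980/1/310 - 20164/18871 = -40980*310 - 20164*1/18871 = -12703800 - 20164/18871 = -239733429964/18871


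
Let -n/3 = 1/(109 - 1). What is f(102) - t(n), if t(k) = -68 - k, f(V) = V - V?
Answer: 2447/36 ≈ 67.972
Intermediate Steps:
f(V) = 0
n = -1/36 (n = -3/(109 - 1) = -3/108 = -3*1/108 = -1/36 ≈ -0.027778)
f(102) - t(n) = 0 - (-68 - 1*(-1/36)) = 0 - (-68 + 1/36) = 0 - 1*(-2447/36) = 0 + 2447/36 = 2447/36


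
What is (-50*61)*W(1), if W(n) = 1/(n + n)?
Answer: -1525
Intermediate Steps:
W(n) = 1/(2*n)
(-50*61)*W(1) = (-50*61)*((1/2)/1) = -1525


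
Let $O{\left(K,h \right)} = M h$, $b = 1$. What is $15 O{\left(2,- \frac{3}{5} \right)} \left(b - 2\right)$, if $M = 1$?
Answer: $9$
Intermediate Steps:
$O{\left(K,h \right)} = h$ ($O{\left(K,h \right)} = 1 h = h$)
$15 O{\left(2,- \frac{3}{5} \right)} \left(b - 2\right) = 15 \left(- \frac{3}{5}\right) \left(1 - 2\right) = 15 \left(\left(-3\right) \frac{1}{5}\right) \left(1 - 2\right) = 15 \left(- \frac{3}{5}\right) \left(-1\right) = \left(-9\right) \left(-1\right) = 9$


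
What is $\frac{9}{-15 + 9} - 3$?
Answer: $- \frac{9}{2} \approx -4.5$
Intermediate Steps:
$\frac{9}{-15 + 9} - 3 = \frac{9}{-6} - 3 = 9 \left(- \frac{1}{6}\right) - 3 = - \frac{3}{2} - 3 = - \frac{9}{2}$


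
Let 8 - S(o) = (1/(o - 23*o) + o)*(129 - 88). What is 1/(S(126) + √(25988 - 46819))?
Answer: -39633875820/204591010334929 - 7683984*I*√20831/204591010334929 ≈ -0.00019372 - 5.4207e-6*I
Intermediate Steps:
S(o) = 8 - 41*o + 41/(22*o) (S(o) = 8 - (1/(o - 23*o) + o)*(129 - 88) = 8 - (1/(-22*o) + o)*41 = 8 - (-1/(22*o) + o)*41 = 8 - (o - 1/(22*o))*41 = 8 - (41*o - 41/(22*o)) = 8 + (-41*o + 41/(22*o)) = 8 - 41*o + 41/(22*o))
1/(S(126) + √(25988 - 46819)) = 1/((8 - 41*126 + (41/22)/126) + √(25988 - 46819)) = 1/((8 - 5166 + (41/22)*(1/126)) + √(-20831)) = 1/((8 - 5166 + 41/2772) + I*√20831) = 1/(-14297935/2772 + I*√20831)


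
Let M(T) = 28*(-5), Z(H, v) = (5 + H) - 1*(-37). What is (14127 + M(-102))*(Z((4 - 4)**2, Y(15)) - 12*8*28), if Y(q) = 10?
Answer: -37009602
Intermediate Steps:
Z(H, v) = 42 + H (Z(H, v) = (5 + H) + 37 = 42 + H)
M(T) = -140
(14127 + M(-102))*(Z((4 - 4)**2, Y(15)) - 12*8*28) = (14127 - 140)*((42 + (4 - 4)**2) - 12*8*28) = 13987*((42 + 0**2) - 96*28) = 13987*((42 + 0) - 2688) = 13987*(42 - 2688) = 13987*(-2646) = -37009602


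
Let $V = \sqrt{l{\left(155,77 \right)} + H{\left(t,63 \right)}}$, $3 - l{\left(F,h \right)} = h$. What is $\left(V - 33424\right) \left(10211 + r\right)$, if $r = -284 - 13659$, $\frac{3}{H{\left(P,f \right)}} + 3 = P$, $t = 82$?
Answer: $124738368 - \frac{3732 i \sqrt{461597}}{79} \approx 1.2474 \cdot 10^{8} - 32096.0 i$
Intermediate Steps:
$H{\left(P,f \right)} = \frac{3}{-3 + P}$
$l{\left(F,h \right)} = 3 - h$
$r = -13943$
$V = \frac{i \sqrt{461597}}{79}$ ($V = \sqrt{\left(3 - 77\right) + \frac{3}{-3 + 82}} = \sqrt{\left(3 - 77\right) + \frac{3}{79}} = \sqrt{-74 + 3 \cdot \frac{1}{79}} = \sqrt{-74 + \frac{3}{79}} = \sqrt{- \frac{5843}{79}} = \frac{i \sqrt{461597}}{79} \approx 8.6001 i$)
$\left(V - 33424\right) \left(10211 + r\right) = \left(\frac{i \sqrt{461597}}{79} - 33424\right) \left(10211 - 13943\right) = \left(-33424 + \frac{i \sqrt{461597}}{79}\right) \left(-3732\right) = 124738368 - \frac{3732 i \sqrt{461597}}{79}$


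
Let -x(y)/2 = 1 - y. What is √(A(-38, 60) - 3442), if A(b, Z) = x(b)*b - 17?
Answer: 3*I*√55 ≈ 22.249*I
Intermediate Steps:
x(y) = -2 + 2*y (x(y) = -2*(1 - y) = -2 + 2*y)
A(b, Z) = -17 + b*(-2 + 2*b) (A(b, Z) = (-2 + 2*b)*b - 17 = b*(-2 + 2*b) - 17 = -17 + b*(-2 + 2*b))
√(A(-38, 60) - 3442) = √((-17 + 2*(-38)*(-1 - 38)) - 3442) = √((-17 + 2*(-38)*(-39)) - 3442) = √((-17 + 2964) - 3442) = √(2947 - 3442) = √(-495) = 3*I*√55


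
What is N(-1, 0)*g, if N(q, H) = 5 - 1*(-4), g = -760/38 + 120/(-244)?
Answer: -11250/61 ≈ -184.43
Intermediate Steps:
g = -1250/61 (g = -760*1/38 + 120*(-1/244) = -20 - 30/61 = -1250/61 ≈ -20.492)
N(q, H) = 9 (N(q, H) = 5 + 4 = 9)
N(-1, 0)*g = 9*(-1250/61) = -11250/61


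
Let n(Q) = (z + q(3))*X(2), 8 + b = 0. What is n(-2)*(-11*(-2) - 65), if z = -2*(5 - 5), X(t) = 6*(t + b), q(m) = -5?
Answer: -7740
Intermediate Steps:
b = -8 (b = -8 + 0 = -8)
X(t) = -48 + 6*t (X(t) = 6*(t - 8) = 6*(-8 + t) = -48 + 6*t)
z = 0 (z = -2*0 = 0)
n(Q) = 180 (n(Q) = (0 - 5)*(-48 + 6*2) = -5*(-48 + 12) = -5*(-36) = 180)
n(-2)*(-11*(-2) - 65) = 180*(-11*(-2) - 65) = 180*(22 - 65) = 180*(-43) = -7740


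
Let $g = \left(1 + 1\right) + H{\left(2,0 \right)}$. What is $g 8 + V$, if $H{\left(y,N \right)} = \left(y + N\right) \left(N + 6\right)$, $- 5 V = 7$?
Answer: $\frac{553}{5} \approx 110.6$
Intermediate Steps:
$V = - \frac{7}{5}$ ($V = \left(- \frac{1}{5}\right) 7 = - \frac{7}{5} \approx -1.4$)
$H{\left(y,N \right)} = \left(6 + N\right) \left(N + y\right)$ ($H{\left(y,N \right)} = \left(N + y\right) \left(6 + N\right) = \left(6 + N\right) \left(N + y\right)$)
$g = 14$ ($g = \left(1 + 1\right) + \left(0^{2} + 6 \cdot 0 + 6 \cdot 2 + 0 \cdot 2\right) = 2 + \left(0 + 0 + 12 + 0\right) = 2 + 12 = 14$)
$g 8 + V = 14 \cdot 8 - \frac{7}{5} = 112 - \frac{7}{5} = \frac{553}{5}$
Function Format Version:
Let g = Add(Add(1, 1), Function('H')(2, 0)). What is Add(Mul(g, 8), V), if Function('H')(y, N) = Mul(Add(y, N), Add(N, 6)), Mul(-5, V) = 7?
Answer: Rational(553, 5) ≈ 110.60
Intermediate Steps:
V = Rational(-7, 5) (V = Mul(Rational(-1, 5), 7) = Rational(-7, 5) ≈ -1.4000)
Function('H')(y, N) = Mul(Add(6, N), Add(N, y)) (Function('H')(y, N) = Mul(Add(N, y), Add(6, N)) = Mul(Add(6, N), Add(N, y)))
g = 14 (g = Add(Add(1, 1), Add(Pow(0, 2), Mul(6, 0), Mul(6, 2), Mul(0, 2))) = Add(2, Add(0, 0, 12, 0)) = Add(2, 12) = 14)
Add(Mul(g, 8), V) = Add(Mul(14, 8), Rational(-7, 5)) = Add(112, Rational(-7, 5)) = Rational(553, 5)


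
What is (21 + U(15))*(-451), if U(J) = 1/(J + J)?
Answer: -284581/30 ≈ -9486.0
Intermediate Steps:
U(J) = 1/(2*J)
(21 + U(15))*(-451) = (21 + (½)/15)*(-451) = (21 + (½)*(1/15))*(-451) = (21 + 1/30)*(-451) = (631/30)*(-451) = -284581/30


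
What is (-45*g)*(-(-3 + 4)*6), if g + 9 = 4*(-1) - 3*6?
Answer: -8370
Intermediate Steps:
g = -31 (g = -9 + (4*(-1) - 3*6) = -9 + (-4 - 18) = -9 - 22 = -31)
(-45*g)*(-(-3 + 4)*6) = (-45*(-31))*(-(-3 + 4)*6) = 1395*(-1*1*6) = 1395*(-1*6) = 1395*(-6) = -8370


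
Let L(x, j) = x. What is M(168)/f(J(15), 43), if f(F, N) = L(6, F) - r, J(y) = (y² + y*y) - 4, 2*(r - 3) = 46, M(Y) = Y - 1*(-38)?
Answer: -103/10 ≈ -10.300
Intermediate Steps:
M(Y) = 38 + Y (M(Y) = Y + 38 = 38 + Y)
r = 26 (r = 3 + (½)*46 = 3 + 23 = 26)
J(y) = -4 + 2*y² (J(y) = (y² + y²) - 4 = 2*y² - 4 = -4 + 2*y²)
f(F, N) = -20 (f(F, N) = 6 - 1*26 = 6 - 26 = -20)
M(168)/f(J(15), 43) = (38 + 168)/(-20) = 206*(-1/20) = -103/10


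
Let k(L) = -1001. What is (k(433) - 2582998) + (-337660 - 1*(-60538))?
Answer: -2861121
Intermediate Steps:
(k(433) - 2582998) + (-337660 - 1*(-60538)) = (-1001 - 2582998) + (-337660 - 1*(-60538)) = -2583999 + (-337660 + 60538) = -2583999 - 277122 = -2861121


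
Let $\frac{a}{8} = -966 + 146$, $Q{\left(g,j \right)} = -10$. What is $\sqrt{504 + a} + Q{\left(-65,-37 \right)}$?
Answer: $-10 + 2 i \sqrt{1514} \approx -10.0 + 77.82 i$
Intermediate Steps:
$a = -6560$ ($a = 8 \left(-966 + 146\right) = 8 \left(-820\right) = -6560$)
$\sqrt{504 + a} + Q{\left(-65,-37 \right)} = \sqrt{504 - 6560} - 10 = \sqrt{-6056} - 10 = 2 i \sqrt{1514} - 10 = -10 + 2 i \sqrt{1514}$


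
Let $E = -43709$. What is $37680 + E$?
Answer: $-6029$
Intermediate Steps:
$37680 + E = 37680 - 43709 = -6029$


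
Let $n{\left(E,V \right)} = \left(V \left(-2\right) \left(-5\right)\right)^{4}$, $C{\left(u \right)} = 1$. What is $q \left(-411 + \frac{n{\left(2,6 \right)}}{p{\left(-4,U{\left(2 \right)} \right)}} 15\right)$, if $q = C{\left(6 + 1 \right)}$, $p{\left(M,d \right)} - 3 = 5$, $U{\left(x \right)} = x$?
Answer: $24299589$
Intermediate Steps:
$p{\left(M,d \right)} = 8$ ($p{\left(M,d \right)} = 3 + 5 = 8$)
$n{\left(E,V \right)} = 10000 V^{4}$ ($n{\left(E,V \right)} = \left(- 2 V \left(-5\right)\right)^{4} = \left(10 V\right)^{4} = 10000 V^{4}$)
$q = 1$
$q \left(-411 + \frac{n{\left(2,6 \right)}}{p{\left(-4,U{\left(2 \right)} \right)}} 15\right) = 1 \left(-411 + \frac{10000 \cdot 6^{4}}{8} \cdot 15\right) = 1 \left(-411 + 10000 \cdot 1296 \cdot \frac{1}{8} \cdot 15\right) = 1 \left(-411 + 12960000 \cdot \frac{1}{8} \cdot 15\right) = 1 \left(-411 + 1620000 \cdot 15\right) = 1 \left(-411 + 24300000\right) = 1 \cdot 24299589 = 24299589$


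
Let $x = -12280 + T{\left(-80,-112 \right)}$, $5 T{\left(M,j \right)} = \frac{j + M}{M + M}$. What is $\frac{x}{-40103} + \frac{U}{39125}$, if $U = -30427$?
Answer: $- \frac{739768371}{1569029875} \approx -0.47148$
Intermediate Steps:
$T{\left(M,j \right)} = \frac{M + j}{10 M}$ ($T{\left(M,j \right)} = \frac{\left(j + M\right) \frac{1}{M + M}}{5} = \frac{\left(M + j\right) \frac{1}{2 M}}{5} = \frac{\frac{1}{2} \frac{1}{M} \left(M + j\right)}{5} = \frac{M + j}{10 M}$)
$x = - \frac{306994}{25}$ ($x = -12280 + \frac{-80 - 112}{10 \left(-80\right)} = -12280 + \frac{1}{10} \left(- \frac{1}{80}\right) \left(-192\right) = -12280 + \frac{6}{25} = - \frac{306994}{25} \approx -12280.0$)
$\frac{x}{-40103} + \frac{U}{39125} = - \frac{306994}{25 \left(-40103\right)} - \frac{30427}{39125} = \left(- \frac{306994}{25}\right) \left(- \frac{1}{40103}\right) - \frac{30427}{39125} = \frac{306994}{1002575} - \frac{30427}{39125} = - \frac{739768371}{1569029875}$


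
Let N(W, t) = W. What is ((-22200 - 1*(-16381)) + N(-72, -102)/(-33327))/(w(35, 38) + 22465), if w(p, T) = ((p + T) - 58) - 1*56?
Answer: -21547749/83036072 ≈ -0.25950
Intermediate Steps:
w(p, T) = -114 + T + p (w(p, T) = ((T + p) - 58) - 56 = (-58 + T + p) - 56 = -114 + T + p)
((-22200 - 1*(-16381)) + N(-72, -102)/(-33327))/(w(35, 38) + 22465) = ((-22200 - 1*(-16381)) - 72/(-33327))/((-114 + 38 + 35) + 22465) = ((-22200 + 16381) - 72*(-1/33327))/(-41 + 22465) = (-5819 + 8/3703)/22424 = -21547749/3703*1/22424 = -21547749/83036072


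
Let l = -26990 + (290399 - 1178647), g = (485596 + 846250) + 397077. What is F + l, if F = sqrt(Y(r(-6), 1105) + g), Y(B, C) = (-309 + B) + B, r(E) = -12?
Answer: -915238 + sqrt(1728590) ≈ -9.1392e+5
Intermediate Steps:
g = 1728923 (g = 1331846 + 397077 = 1728923)
Y(B, C) = -309 + 2*B
l = -915238 (l = -26990 - 888248 = -915238)
F = sqrt(1728590) (F = sqrt((-309 + 2*(-12)) + 1728923) = sqrt((-309 - 24) + 1728923) = sqrt(-333 + 1728923) = sqrt(1728590) ≈ 1314.8)
F + l = sqrt(1728590) - 915238 = -915238 + sqrt(1728590)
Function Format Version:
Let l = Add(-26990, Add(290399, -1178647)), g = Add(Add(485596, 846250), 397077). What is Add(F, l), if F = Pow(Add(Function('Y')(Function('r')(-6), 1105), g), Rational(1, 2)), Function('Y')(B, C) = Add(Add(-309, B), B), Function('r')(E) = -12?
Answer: Add(-915238, Pow(1728590, Rational(1, 2))) ≈ -9.1392e+5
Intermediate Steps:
g = 1728923 (g = Add(1331846, 397077) = 1728923)
Function('Y')(B, C) = Add(-309, Mul(2, B))
l = -915238 (l = Add(-26990, -888248) = -915238)
F = Pow(1728590, Rational(1, 2)) (F = Pow(Add(Add(-309, Mul(2, -12)), 1728923), Rational(1, 2)) = Pow(Add(Add(-309, -24), 1728923), Rational(1, 2)) = Pow(Add(-333, 1728923), Rational(1, 2)) = Pow(1728590, Rational(1, 2)) ≈ 1314.8)
Add(F, l) = Add(Pow(1728590, Rational(1, 2)), -915238) = Add(-915238, Pow(1728590, Rational(1, 2)))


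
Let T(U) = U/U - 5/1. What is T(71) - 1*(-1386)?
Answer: 1382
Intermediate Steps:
T(U) = -4 (T(U) = 1 - 5*1 = 1 - 5 = -4)
T(71) - 1*(-1386) = -4 - 1*(-1386) = -4 + 1386 = 1382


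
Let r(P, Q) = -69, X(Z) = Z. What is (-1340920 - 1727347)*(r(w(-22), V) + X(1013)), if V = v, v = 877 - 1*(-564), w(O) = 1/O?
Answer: -2896444048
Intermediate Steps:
w(O) = 1/O
v = 1441 (v = 877 + 564 = 1441)
V = 1441
(-1340920 - 1727347)*(r(w(-22), V) + X(1013)) = (-1340920 - 1727347)*(-69 + 1013) = -3068267*944 = -2896444048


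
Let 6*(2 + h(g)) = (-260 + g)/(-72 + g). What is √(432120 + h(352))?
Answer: √19056406215/210 ≈ 657.36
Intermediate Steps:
h(g) = -2 + (-260 + g)/(6*(-72 + g)) (h(g) = -2 + ((-260 + g)/(-72 + g))/6 = -2 + (-260 + g)/(6*(-72 + g)))
√(432120 + h(352)) = √(432120 + (604 - 11*352)/(6*(-72 + 352))) = √(432120 + (⅙)*(604 - 3872)/280) = √(432120 + (⅙)*(1/280)*(-3268)) = √(432120 - 817/420) = √(181489583/420) = √19056406215/210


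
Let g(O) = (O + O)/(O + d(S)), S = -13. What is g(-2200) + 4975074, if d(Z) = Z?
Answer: 11009843162/2213 ≈ 4.9751e+6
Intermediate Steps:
g(O) = 2*O/(-13 + O) (g(O) = (O + O)/(O - 13) = (2*O)/(-13 + O) = 2*O/(-13 + O))
g(-2200) + 4975074 = 2*(-2200)/(-13 - 2200) + 4975074 = 2*(-2200)/(-2213) + 4975074 = 2*(-2200)*(-1/2213) + 4975074 = 4400/2213 + 4975074 = 11009843162/2213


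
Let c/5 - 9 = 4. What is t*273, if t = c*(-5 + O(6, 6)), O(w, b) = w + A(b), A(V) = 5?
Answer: 106470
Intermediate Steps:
O(w, b) = 5 + w (O(w, b) = w + 5 = 5 + w)
c = 65 (c = 45 + 5*4 = 45 + 20 = 65)
t = 390 (t = 65*(-5 + (5 + 6)) = 65*(-5 + 11) = 65*6 = 390)
t*273 = 390*273 = 106470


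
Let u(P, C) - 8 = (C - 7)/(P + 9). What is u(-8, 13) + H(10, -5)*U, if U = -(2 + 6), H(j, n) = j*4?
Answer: -306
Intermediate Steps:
u(P, C) = 8 + (-7 + C)/(9 + P) (u(P, C) = 8 + (C - 7)/(P + 9) = 8 + (-7 + C)/(9 + P))
H(j, n) = 4*j
U = -8 (U = -1*8 = -8)
u(-8, 13) + H(10, -5)*U = (65 + 13 + 8*(-8))/(9 - 8) + (4*10)*(-8) = (65 + 13 - 64)/1 + 40*(-8) = 1*14 - 320 = 14 - 320 = -306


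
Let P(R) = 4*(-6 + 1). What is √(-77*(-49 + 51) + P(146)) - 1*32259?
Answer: -32259 + I*√174 ≈ -32259.0 + 13.191*I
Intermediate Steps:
P(R) = -20 (P(R) = 4*(-5) = -20)
√(-77*(-49 + 51) + P(146)) - 1*32259 = √(-77*(-49 + 51) - 20) - 1*32259 = √(-77*2 - 20) - 32259 = √(-154 - 20) - 32259 = √(-174) - 32259 = I*√174 - 32259 = -32259 + I*√174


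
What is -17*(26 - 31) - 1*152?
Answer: -67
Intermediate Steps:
-17*(26 - 31) - 1*152 = -17*(-5) - 152 = 85 - 152 = -67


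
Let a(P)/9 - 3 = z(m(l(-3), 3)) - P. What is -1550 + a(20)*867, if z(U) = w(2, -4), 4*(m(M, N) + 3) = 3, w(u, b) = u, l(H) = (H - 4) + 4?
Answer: -118595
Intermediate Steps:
l(H) = H (l(H) = (-4 + H) + 4 = H)
m(M, N) = -9/4 (m(M, N) = -3 + (1/4)*3 = -3 + 3/4 = -9/4)
z(U) = 2
a(P) = 45 - 9*P (a(P) = 27 + 9*(2 - P) = 27 + (18 - 9*P) = 45 - 9*P)
-1550 + a(20)*867 = -1550 + (45 - 9*20)*867 = -1550 + (45 - 180)*867 = -1550 - 135*867 = -1550 - 117045 = -118595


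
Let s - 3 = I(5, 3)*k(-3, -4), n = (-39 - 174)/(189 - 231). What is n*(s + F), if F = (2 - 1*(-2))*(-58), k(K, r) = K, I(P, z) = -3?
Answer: -7810/7 ≈ -1115.7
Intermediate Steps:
n = 71/14 (n = -213/(-42) = -213*(-1/42) = 71/14 ≈ 5.0714)
F = -232 (F = (2 + 2)*(-58) = 4*(-58) = -232)
s = 12 (s = 3 - 3*(-3) = 3 + 9 = 12)
n*(s + F) = 71*(12 - 232)/14 = (71/14)*(-220) = -7810/7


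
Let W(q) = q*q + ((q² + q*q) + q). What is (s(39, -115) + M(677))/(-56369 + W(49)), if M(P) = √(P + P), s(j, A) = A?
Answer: 115/49117 - √1354/49117 ≈ 0.0015922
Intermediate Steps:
M(P) = √2*√P (M(P) = √(2*P) = √2*√P)
W(q) = q + 3*q² (W(q) = q² + ((q² + q²) + q) = q² + (2*q² + q) = q² + (q + 2*q²) = q + 3*q²)
(s(39, -115) + M(677))/(-56369 + W(49)) = (-115 + √2*√677)/(-56369 + 49*(1 + 3*49)) = (-115 + √1354)/(-56369 + 49*(1 + 147)) = (-115 + √1354)/(-56369 + 49*148) = (-115 + √1354)/(-56369 + 7252) = (-115 + √1354)/(-49117) = (-115 + √1354)*(-1/49117) = 115/49117 - √1354/49117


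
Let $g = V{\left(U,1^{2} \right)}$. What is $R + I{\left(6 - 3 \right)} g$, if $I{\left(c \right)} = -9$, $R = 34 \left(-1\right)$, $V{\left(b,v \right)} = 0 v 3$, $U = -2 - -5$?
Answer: $-34$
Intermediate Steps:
$U = 3$ ($U = -2 + 5 = 3$)
$V{\left(b,v \right)} = 0$ ($V{\left(b,v \right)} = 0 \cdot 3 = 0$)
$g = 0$
$R = -34$
$R + I{\left(6 - 3 \right)} g = -34 - 0 = -34 + 0 = -34$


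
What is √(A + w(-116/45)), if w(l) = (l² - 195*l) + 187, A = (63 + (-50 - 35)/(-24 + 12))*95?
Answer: √59569249/90 ≈ 85.757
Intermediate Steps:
A = 79895/12 (A = (63 - 85/(-12))*95 = (63 - 85*(-1/12))*95 = (63 + 85/12)*95 = (841/12)*95 = 79895/12 ≈ 6657.9)
w(l) = 187 + l² - 195*l
√(A + w(-116/45)) = √(79895/12 + (187 + (-116/45)² - (-22620)/45)) = √(79895/12 + (187 + (-116*1/45)² - (-22620)/45)) = √(79895/12 + (187 + (-116/45)² - 195*(-116/45))) = √(79895/12 + (187 + 13456/2025 + 1508/3)) = √(79895/12 + 1410031/2025) = √(59569249/8100) = √59569249/90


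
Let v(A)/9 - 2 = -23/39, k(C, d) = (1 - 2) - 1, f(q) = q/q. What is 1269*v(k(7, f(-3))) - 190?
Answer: 206915/13 ≈ 15917.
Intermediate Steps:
f(q) = 1
k(C, d) = -2 (k(C, d) = -1 - 1 = -2)
v(A) = 165/13 (v(A) = 18 + 9*(-23/39) = 18 - 69/13 = 165/13)
1269*v(k(7, f(-3))) - 190 = 1269*(165/13) - 190 = 209385/13 - 190 = 206915/13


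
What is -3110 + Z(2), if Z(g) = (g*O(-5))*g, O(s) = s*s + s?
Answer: -3030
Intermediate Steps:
O(s) = s + s² (O(s) = s² + s = s + s²)
Z(g) = 20*g² (Z(g) = (g*(-5*(1 - 5)))*g = (g*(-5*(-4)))*g = (g*20)*g = (20*g)*g = 20*g²)
-3110 + Z(2) = -3110 + 20*2² = -3110 + 20*4 = -3110 + 80 = -3030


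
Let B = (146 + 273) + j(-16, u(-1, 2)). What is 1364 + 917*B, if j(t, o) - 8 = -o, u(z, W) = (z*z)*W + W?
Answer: 389255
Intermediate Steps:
u(z, W) = W + W*z² (u(z, W) = z²*W + W = W*z² + W = W + W*z²)
j(t, o) = 8 - o
B = 423 (B = (146 + 273) + (8 - 2*(1 + (-1)²)) = 419 + (8 - 2*(1 + 1)) = 419 + (8 - 2*2) = 419 + (8 - 1*4) = 419 + (8 - 4) = 419 + 4 = 423)
1364 + 917*B = 1364 + 917*423 = 1364 + 387891 = 389255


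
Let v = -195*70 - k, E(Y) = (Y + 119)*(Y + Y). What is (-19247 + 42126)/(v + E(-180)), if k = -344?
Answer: 22879/8654 ≈ 2.6437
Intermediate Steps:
E(Y) = 2*Y*(119 + Y) (E(Y) = (119 + Y)*(2*Y) = 2*Y*(119 + Y))
v = -13306 (v = -195*70 - 1*(-344) = -13650 + 344 = -13306)
(-19247 + 42126)/(v + E(-180)) = (-19247 + 42126)/(-13306 + 2*(-180)*(119 - 180)) = 22879/(-13306 + 2*(-180)*(-61)) = 22879/(-13306 + 21960) = 22879/8654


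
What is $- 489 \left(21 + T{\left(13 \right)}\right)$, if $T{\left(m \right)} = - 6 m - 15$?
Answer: $35208$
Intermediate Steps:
$T{\left(m \right)} = -15 - 6 m$
$- 489 \left(21 + T{\left(13 \right)}\right) = - 489 \left(21 - 93\right) = \left(-489\right) \left(-72\right) = 35208$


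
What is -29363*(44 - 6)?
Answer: -1115794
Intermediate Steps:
-29363*(44 - 6) = -29363*38 = -1115794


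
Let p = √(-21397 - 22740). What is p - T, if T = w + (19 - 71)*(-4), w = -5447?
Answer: 5239 + I*√44137 ≈ 5239.0 + 210.09*I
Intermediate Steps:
p = I*√44137 (p = √(-44137) = I*√44137 ≈ 210.09*I)
T = -5239 (T = -5447 + (19 - 71)*(-4) = -5447 - 52*(-4) = -5447 + 208 = -5239)
p - T = I*√44137 - 1*(-5239) = I*√44137 + 5239 = 5239 + I*√44137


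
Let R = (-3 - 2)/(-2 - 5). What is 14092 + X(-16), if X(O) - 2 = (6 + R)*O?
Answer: 97906/7 ≈ 13987.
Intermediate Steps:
R = 5/7 (R = -5/(-7) = -5*(-1/7) = 5/7 ≈ 0.71429)
X(O) = 2 + 47*O/7 (X(O) = 2 + (6 + 5/7)*O = 2 + 47*O/7)
14092 + X(-16) = 14092 + (2 + (47/7)*(-16)) = 14092 + (2 - 752/7) = 14092 - 738/7 = 97906/7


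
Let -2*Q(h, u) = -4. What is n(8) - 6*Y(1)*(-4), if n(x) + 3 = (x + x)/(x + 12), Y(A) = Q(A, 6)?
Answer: 229/5 ≈ 45.800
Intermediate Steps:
Q(h, u) = 2 (Q(h, u) = -1/2*(-4) = 2)
Y(A) = 2
n(x) = -3 + 2*x/(12 + x) (n(x) = -3 + (x + x)/(x + 12) = -3 + (2*x)/(12 + x) = -3 + 2*x/(12 + x))
n(8) - 6*Y(1)*(-4) = (-36 - 1*8)/(12 + 8) - 6*2*(-4) = (-36 - 8)/20 - 12*(-4) = (1/20)*(-44) + 48 = -11/5 + 48 = 229/5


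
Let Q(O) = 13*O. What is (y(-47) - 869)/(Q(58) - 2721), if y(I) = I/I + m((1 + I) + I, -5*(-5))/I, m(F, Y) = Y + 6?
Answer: 40827/92449 ≈ 0.44162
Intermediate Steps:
m(F, Y) = 6 + Y
y(I) = 1 + 31/I (y(I) = I/I + (6 - 5*(-5))/I = 1 + (6 + 25)/I = 1 + 31/I)
(y(-47) - 869)/(Q(58) - 2721) = ((31 - 47)/(-47) - 869)/(13*58 - 2721) = (-1/47*(-16) - 869)/(754 - 2721) = (16/47 - 869)/(-1967) = -40827/47*(-1/1967) = 40827/92449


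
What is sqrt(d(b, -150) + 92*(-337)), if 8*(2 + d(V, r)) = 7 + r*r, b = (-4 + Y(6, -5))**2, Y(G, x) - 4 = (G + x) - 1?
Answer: I*sqrt(451082)/4 ≈ 167.91*I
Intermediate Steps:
Y(G, x) = 3 + G + x (Y(G, x) = 4 + ((G + x) - 1) = 4 + (-1 + G + x) = 3 + G + x)
b = 0 (b = (-4 + (3 + 6 - 5))**2 = (-4 + 4)**2 = 0**2 = 0)
d(V, r) = -9/8 + r**2/8 (d(V, r) = -2 + (7 + r*r)/8 = -2 + (7 + r**2)/8 = -2 + (7/8 + r**2/8) = -9/8 + r**2/8)
sqrt(d(b, -150) + 92*(-337)) = sqrt((-9/8 + (1/8)*(-150)**2) + 92*(-337)) = sqrt((-9/8 + (1/8)*22500) - 31004) = sqrt((-9/8 + 5625/2) - 31004) = sqrt(22491/8 - 31004) = sqrt(-225541/8) = I*sqrt(451082)/4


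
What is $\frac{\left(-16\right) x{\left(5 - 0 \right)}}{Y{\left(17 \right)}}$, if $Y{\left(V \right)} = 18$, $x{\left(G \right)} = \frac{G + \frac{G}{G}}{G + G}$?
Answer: $- \frac{8}{15} \approx -0.53333$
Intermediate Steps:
$x{\left(G \right)} = \frac{1 + G}{2 G}$ ($x{\left(G \right)} = \frac{G + 1}{2 G} = \left(1 + G\right) \frac{1}{2 G} = \frac{1 + G}{2 G}$)
$\frac{\left(-16\right) x{\left(5 - 0 \right)}}{Y{\left(17 \right)}} = \frac{\left(-16\right) \frac{1 + \left(5 - 0\right)}{2 \left(5 - 0\right)}}{18} = - 16 \frac{1 + \left(5 + 0\right)}{2 \left(5 + 0\right)} \frac{1}{18} = - 16 \frac{1 + 5}{2 \cdot 5} \cdot \frac{1}{18} = - 16 \cdot \frac{1}{2} \cdot \frac{1}{5} \cdot 6 \cdot \frac{1}{18} = \left(-16\right) \frac{3}{5} \cdot \frac{1}{18} = \left(- \frac{48}{5}\right) \frac{1}{18} = - \frac{8}{15}$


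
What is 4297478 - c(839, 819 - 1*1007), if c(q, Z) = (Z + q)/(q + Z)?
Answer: 4297477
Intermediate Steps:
c(q, Z) = 1 (c(q, Z) = (Z + q)/(Z + q) = 1)
4297478 - c(839, 819 - 1*1007) = 4297478 - 1*1 = 4297478 - 1 = 4297477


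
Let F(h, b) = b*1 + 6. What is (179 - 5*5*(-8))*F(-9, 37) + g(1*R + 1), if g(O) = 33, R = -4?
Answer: 16330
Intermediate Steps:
F(h, b) = 6 + b (F(h, b) = b + 6 = 6 + b)
(179 - 5*5*(-8))*F(-9, 37) + g(1*R + 1) = (179 - 5*5*(-8))*(6 + 37) + 33 = (179 - 25*(-8))*43 + 33 = (179 + 200)*43 + 33 = 379*43 + 33 = 16297 + 33 = 16330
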